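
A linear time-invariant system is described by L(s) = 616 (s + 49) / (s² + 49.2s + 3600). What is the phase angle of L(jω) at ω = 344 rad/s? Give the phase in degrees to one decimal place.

∠(j344 + 49) = arctan(344/49) = 81.89°
∠[(j344)² + 49.2(j344) + 3600] = ∠[-1.1474e+05 + j16925] = 171.61°
∠L(j344) = 81.89° − 171.61° = -89.72°

-89.7°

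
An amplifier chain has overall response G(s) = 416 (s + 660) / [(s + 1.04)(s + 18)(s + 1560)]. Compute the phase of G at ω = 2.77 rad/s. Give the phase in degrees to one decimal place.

-78.0 deg

∠(j2.77 + 660) = arctan(2.77/660) = 0.24°
∠(j2.77 + 1.04) = arctan(2.77/1.04) = 69.42°
∠(j2.77 + 18) = arctan(2.77/18) = 8.75°
∠(j2.77 + 1560) = arctan(2.77/1560) = 0.10°
∠G(j2.77) = 0.24° − (69.42° + 8.75° + 0.10°) = -78.03°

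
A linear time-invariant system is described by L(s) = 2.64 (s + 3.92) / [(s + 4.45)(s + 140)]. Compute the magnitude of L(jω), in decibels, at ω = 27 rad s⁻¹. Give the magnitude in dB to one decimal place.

-34.7 dB

|j27 + 3.92| = √(27² + 3.92²) = 27.28
|j27 + 4.45| = √(27² + 4.45²) = 27.36
|j27 + 140| = √(27² + 140²) = 142.6
|L(j27)| = 2.64 × 27.28 / (27.36 × 142.6) = 0.018461
20 log₁₀(0.018461) = -34.67 dB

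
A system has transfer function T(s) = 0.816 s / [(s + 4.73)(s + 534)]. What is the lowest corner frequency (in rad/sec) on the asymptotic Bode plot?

Break frequencies occur at each pole and zero magnitude: 4.73 rad/sec, 534 rad/sec.
The lowest is 4.73 rad/sec.

4.73 rad/sec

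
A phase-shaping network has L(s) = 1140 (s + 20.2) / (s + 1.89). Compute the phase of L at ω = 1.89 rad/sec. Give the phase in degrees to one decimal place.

-39.7 deg

∠(j1.89 + 20.2) = arctan(1.89/20.2) = 5.35°
∠(j1.89 + 1.89) = arctan(1.89/1.89) = 45.00°
∠L(j1.89) = 5.35° − 45.00° = -39.65°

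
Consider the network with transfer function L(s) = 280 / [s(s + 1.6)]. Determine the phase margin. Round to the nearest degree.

Gain crossover: |L(jω)| = 1 at ω ≈ 16.7 rad/sec.
∠L(j16.7) = −90° − arctan(16.7/1.6) ≈ -174.53°
PM = 180° + (-174.53°) = 5.47°

5°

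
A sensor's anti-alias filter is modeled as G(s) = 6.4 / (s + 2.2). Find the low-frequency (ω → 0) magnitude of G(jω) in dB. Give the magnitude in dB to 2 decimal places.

9.28 dB

G(0) = 6.4 / 2.2 = 2.9091
20 log₁₀(2.9091) = 9.275 dB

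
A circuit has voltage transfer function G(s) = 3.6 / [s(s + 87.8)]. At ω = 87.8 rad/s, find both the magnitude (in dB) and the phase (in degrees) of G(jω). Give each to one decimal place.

|G| = -69.6 dB, ∠G = -135.0 deg

|j87.8 + 87.8| = √(87.8² + 87.8²) = 124.2
|j87.8| = 87.8
|G(j87.8)| = 3.6 / (124.2 × 87.8) = 0.00033022
20 log₁₀(0.00033022) = -69.62 dB
∠(j87.8 + 87.8) = arctan(87.8/87.8) = 45.00°
∠(j87.8) = 90.00°
∠G(j87.8) = − (45.00° + 90.00°) = -135.00°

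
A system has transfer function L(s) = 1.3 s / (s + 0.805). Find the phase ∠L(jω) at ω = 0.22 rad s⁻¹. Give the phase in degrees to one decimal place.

∠(j0.22) = 90.00°
∠(j0.22 + 0.805) = arctan(0.22/0.805) = 15.29°
∠L(j0.22) = 90.00° − 15.29° = 74.71°

74.7 deg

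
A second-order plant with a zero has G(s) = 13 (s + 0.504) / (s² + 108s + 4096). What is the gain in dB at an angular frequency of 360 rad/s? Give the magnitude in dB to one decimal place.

|j360 + 0.504| = √(360² + 0.504²) = 360
|(j360)² + 108(j360) + 4096| = |-1.255e+05 + j38880| = 1.314e+05
|G(j360)| = 13 × 360 / 1.314e+05 = 0.03562
20 log₁₀(0.03562) = -28.97 dB

-29.0 dB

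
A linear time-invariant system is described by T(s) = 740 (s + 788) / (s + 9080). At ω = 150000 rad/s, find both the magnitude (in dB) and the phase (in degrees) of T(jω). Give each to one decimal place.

|j150000 + 788| = √(150000² + 788²) = 1.5e+05
|j150000 + 9080| = √(150000² + 9080²) = 1.503e+05
|T(j150000)| = 740 × 1.5e+05 / 1.503e+05 = 738.66
20 log₁₀(738.66) = 57.37 dB
∠(j150000 + 788) = arctan(150000/788) = 89.70°
∠(j150000 + 9080) = arctan(150000/9080) = 86.54°
∠T(j150000) = 89.70° − 86.54° = 3.16°

|T| = 57.4 dB, ∠T = 3.2°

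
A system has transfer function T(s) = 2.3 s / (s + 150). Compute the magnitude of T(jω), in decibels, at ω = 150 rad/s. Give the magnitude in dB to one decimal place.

|j150| = 150
|j150 + 150| = √(150² + 150²) = 212.1
|T(j150)| = 2.3 × 150 / 212.1 = 1.6263
20 log₁₀(1.6263) = 4.22 dB

4.2 dB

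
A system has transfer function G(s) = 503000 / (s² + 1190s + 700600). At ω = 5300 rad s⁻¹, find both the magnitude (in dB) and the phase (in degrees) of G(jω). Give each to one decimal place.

|G| = -34.9 dB, ∠G = -167.0°

|(j5300)² + 1190(j5300) + 700600| = |-2.7389e+07 + j6.307e+06| = 2.811e+07
|G(j5300)| = 503000 / 2.811e+07 = 0.017896
20 log₁₀(0.017896) = -34.94 dB
∠[(j5300)² + 1190(j5300) + 700600] = ∠[-2.7389e+07 + j6.307e+06] = 167.03°
∠G(j5300) = −167.03° = -167.03°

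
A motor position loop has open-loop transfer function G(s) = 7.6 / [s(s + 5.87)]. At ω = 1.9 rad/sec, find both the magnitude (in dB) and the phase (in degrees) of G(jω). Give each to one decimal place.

|G| = -3.8 dB, ∠G = -107.9 deg

|j1.9 + 5.87| = √(1.9² + 5.87²) = 6.17
|j1.9| = 1.9
|G(j1.9)| = 7.6 / (6.17 × 1.9) = 0.64832
20 log₁₀(0.64832) = -3.76 dB
∠(j1.9 + 5.87) = arctan(1.9/5.87) = 17.94°
∠(j1.9) = 90.00°
∠G(j1.9) = − (17.94° + 90.00°) = -107.94°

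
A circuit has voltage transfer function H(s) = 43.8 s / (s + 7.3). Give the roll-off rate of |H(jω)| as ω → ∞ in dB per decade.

0 dB/decade

With 1 zero and 1 pole, the high-frequency asymptotic slope is 20 × (1 − 1) = 0 dB/decade.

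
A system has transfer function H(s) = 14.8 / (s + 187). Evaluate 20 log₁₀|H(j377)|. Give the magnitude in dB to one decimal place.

-29.1 dB

|j377 + 187| = √(377² + 187²) = 420.8
|H(j377)| = 14.8 / 420.8 = 0.035169
20 log₁₀(0.035169) = -29.08 dB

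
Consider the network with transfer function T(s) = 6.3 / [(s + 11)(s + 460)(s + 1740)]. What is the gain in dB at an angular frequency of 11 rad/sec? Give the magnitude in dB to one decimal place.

-125.9 dB

|j11 + 11| = √(11² + 11²) = 15.56
|j11 + 460| = √(11² + 460²) = 460.1
|j11 + 1740| = √(11² + 1740²) = 1740
|T(j11)| = 6.3 / (15.56 × 460.1 × 1740) = 5.0582e-07
20 log₁₀(5.0582e-07) = -125.92 dB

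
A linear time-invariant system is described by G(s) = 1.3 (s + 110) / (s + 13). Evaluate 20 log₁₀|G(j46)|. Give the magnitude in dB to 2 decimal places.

10.22 dB

|j46 + 110| = √(46² + 110²) = 119.2
|j46 + 13| = √(46² + 13²) = 47.8
|G(j46)| = 1.3 × 119.2 / 47.8 = 3.2426
20 log₁₀(3.2426) = 10.218 dB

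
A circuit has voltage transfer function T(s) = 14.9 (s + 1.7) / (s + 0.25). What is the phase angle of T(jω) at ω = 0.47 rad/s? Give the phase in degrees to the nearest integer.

∠(j0.47 + 1.7) = arctan(0.47/1.7) = 15.45°
∠(j0.47 + 0.25) = arctan(0.47/0.25) = 61.99°
∠T(j0.47) = 15.45° − 61.99° = -46.54°

-47 deg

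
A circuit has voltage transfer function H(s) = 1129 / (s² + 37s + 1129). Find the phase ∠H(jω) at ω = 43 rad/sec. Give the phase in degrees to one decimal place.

-114.3°

∠[(j43)² + 37(j43) + 1129] = ∠[-720 + j1591] = 114.35°
∠H(j43) = −114.35° = -114.35°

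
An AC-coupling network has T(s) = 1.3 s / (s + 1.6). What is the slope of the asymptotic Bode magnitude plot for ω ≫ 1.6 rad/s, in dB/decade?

0 dB/decade

With 1 zero and 1 pole, the high-frequency asymptotic slope is 20 × (1 − 1) = 0 dB/decade.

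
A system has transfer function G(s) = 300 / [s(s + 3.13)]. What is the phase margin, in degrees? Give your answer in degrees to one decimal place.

10.3°

Gain crossover: |G(jω)| = 1 at ω ≈ 17.2 rad/s.
∠G(j17.2) = −90° − arctan(17.2/3.13) ≈ -169.67°
PM = 180° + (-169.67°) = 10.33°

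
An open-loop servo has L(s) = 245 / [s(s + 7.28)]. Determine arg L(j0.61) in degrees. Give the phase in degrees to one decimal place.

-94.8°

∠(j0.61 + 7.28) = arctan(0.61/7.28) = 4.79°
∠(j0.61) = 90.00°
∠L(j0.61) = − (4.79° + 90.00°) = -94.79°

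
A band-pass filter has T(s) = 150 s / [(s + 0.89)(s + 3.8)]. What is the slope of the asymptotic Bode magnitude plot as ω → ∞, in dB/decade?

-20 dB/decade

With 1 zero and 2 poles, the high-frequency asymptotic slope is 20 × (1 − 2) = -20 dB/decade.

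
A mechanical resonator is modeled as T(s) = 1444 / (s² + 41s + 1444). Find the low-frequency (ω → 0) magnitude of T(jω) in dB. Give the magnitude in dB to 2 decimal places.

0.00 dB

T(0) = 1444 / 1444 = 1
20 log₁₀(1) = 0.000 dB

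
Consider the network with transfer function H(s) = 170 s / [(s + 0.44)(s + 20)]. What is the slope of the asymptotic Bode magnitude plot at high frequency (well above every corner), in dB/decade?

With 1 zero and 2 poles, the high-frequency asymptotic slope is 20 × (1 − 2) = -20 dB/decade.

-20 dB/decade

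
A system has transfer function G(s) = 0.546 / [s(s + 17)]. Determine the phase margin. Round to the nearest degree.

Gain crossover: |G(jω)| = 1 at ω ≈ 0.0321 rad/s.
∠G(j0.0321) = −90° − arctan(0.0321/17) ≈ -90.11°
PM = 180° + (-90.11°) = 89.89°

90 deg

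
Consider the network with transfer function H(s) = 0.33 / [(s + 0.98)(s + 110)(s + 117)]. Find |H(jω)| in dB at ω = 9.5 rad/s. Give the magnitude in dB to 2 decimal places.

|j9.5 + 0.98| = √(9.5² + 0.98²) = 9.55
|j9.5 + 110| = √(9.5² + 110²) = 110.4
|j9.5 + 117| = √(9.5² + 117²) = 117.4
|H(j9.5)| = 0.33 / (9.55 × 110.4 × 117.4) = 2.6661e-06
20 log₁₀(2.6661e-06) = -111.483 dB

-111.48 dB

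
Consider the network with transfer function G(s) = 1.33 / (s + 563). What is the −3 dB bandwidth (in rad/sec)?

For a single-pole low-pass, the −3 dB point is at the pole: ω = 563 rad/sec.

563 rad/sec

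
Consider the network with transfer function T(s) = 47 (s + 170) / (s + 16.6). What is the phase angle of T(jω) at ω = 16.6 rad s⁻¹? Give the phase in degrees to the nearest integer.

-39°

∠(j16.6 + 170) = arctan(16.6/170) = 5.58°
∠(j16.6 + 16.6) = arctan(16.6/16.6) = 45.00°
∠T(j16.6) = 5.58° − 45.00° = -39.42°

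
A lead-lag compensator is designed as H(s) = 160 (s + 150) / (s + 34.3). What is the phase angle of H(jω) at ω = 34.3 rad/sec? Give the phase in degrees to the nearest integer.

-32 deg

∠(j34.3 + 150) = arctan(34.3/150) = 12.88°
∠(j34.3 + 34.3) = arctan(34.3/34.3) = 45.00°
∠H(j34.3) = 12.88° − 45.00° = -32.12°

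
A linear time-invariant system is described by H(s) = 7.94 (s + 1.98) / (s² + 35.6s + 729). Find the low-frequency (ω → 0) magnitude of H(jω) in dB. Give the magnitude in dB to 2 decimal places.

H(0) = 7.94 × 1.98 / 729 = 0.021565
20 log₁₀(0.021565) = -33.325 dB

-33.32 dB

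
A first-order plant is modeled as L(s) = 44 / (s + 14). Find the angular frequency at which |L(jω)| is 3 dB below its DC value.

For a single-pole low-pass, the −3 dB point is at the pole: ω = 14 rad/sec.

14 rad/sec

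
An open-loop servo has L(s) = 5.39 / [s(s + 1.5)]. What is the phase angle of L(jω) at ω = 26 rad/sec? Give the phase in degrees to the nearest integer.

-177°

∠(j26 + 1.5) = arctan(26/1.5) = 86.70°
∠(j26) = 90.00°
∠L(j26) = − (86.70° + 90.00°) = -176.70°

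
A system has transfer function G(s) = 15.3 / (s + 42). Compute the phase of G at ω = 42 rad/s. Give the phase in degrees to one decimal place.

∠(j42 + 42) = arctan(42/42) = 45.00°
∠G(j42) = −45.00° = -45.00°

-45.0°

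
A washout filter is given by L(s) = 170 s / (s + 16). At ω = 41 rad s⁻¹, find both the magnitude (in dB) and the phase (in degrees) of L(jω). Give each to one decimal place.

|j41| = 41
|j41 + 16| = √(41² + 16²) = 44.01
|L(j41)| = 170 × 41 / 44.01 = 158.37
20 log₁₀(158.37) = 43.99 dB
∠(j41) = 90.00°
∠(j41 + 16) = arctan(41/16) = 68.68°
∠L(j41) = 90.00° − 68.68° = 21.32°

|L| = 44.0 dB, ∠L = 21.3°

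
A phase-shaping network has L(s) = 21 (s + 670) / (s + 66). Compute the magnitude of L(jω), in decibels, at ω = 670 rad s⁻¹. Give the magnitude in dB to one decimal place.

|j670 + 670| = √(670² + 670²) = 947.5
|j670 + 66| = √(670² + 66²) = 673.2
|L(j670)| = 21 × 947.5 / 673.2 = 29.555
20 log₁₀(29.555) = 29.41 dB

29.4 dB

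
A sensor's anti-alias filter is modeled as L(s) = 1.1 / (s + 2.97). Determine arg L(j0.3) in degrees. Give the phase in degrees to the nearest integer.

-6°

∠(j0.3 + 2.97) = arctan(0.3/2.97) = 5.77°
∠L(j0.3) = −5.77° = -5.77°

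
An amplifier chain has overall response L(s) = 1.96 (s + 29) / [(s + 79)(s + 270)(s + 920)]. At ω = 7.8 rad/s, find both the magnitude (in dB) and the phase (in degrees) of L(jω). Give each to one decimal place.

|j7.8 + 29| = √(7.8² + 29²) = 30.03
|j7.8 + 79| = √(7.8² + 79²) = 79.38
|j7.8 + 270| = √(7.8² + 270²) = 270.1
|j7.8 + 920| = √(7.8² + 920²) = 920
|L(j7.8)| = 1.96 × 30.03 / (79.38 × 270.1 × 920) = 2.9836e-06
20 log₁₀(2.9836e-06) = -110.51 dB
∠(j7.8 + 29) = arctan(7.8/29) = 15.05°
∠(j7.8 + 79) = arctan(7.8/79) = 5.64°
∠(j7.8 + 270) = arctan(7.8/270) = 1.65°
∠(j7.8 + 920) = arctan(7.8/920) = 0.49°
∠L(j7.8) = 15.05° − (5.64° + 1.65° + 0.49°) = 7.28°

|L| = -110.5 dB, ∠L = 7.3°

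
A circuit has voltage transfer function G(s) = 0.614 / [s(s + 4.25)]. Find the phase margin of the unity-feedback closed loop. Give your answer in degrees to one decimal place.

88.1°

Gain crossover: |G(jω)| = 1 at ω ≈ 0.144 rad/s.
∠G(j0.144) = −90° − arctan(0.144/4.25) ≈ -91.95°
PM = 180° + (-91.95°) = 88.05°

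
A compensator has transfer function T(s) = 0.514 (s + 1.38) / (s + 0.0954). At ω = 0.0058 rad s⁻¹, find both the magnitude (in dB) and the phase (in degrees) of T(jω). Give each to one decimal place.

|T| = 17.4 dB, ∠T = -3.2°

|j0.0058 + 1.38| = √(0.0058² + 1.38²) = 1.38
|j0.0058 + 0.0954| = √(0.0058² + 0.0954²) = 0.09558
|T(j0.0058)| = 0.514 × 1.38 / 0.09558 = 7.4216
20 log₁₀(7.4216) = 17.41 dB
∠(j0.0058 + 1.38) = arctan(0.0058/1.38) = 0.24°
∠(j0.0058 + 0.0954) = arctan(0.0058/0.0954) = 3.48°
∠T(j0.0058) = 0.24° − 3.48° = -3.24°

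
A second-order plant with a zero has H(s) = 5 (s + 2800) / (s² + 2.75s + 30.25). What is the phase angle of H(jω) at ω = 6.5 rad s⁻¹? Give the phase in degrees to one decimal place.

-123.7°

∠(j6.5 + 2800) = arctan(6.5/2800) = 0.13°
∠[(j6.5)² + 2.75(j6.5) + 30.25] = ∠[-12 + j17.875] = 123.87°
∠H(j6.5) = 0.13° − 123.87° = -123.74°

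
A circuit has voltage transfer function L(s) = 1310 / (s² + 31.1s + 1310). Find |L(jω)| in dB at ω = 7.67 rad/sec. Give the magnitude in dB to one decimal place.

|(j7.67)² + 31.1(j7.67) + 1310| = |1251.2 + j238.54| = 1274
|L(j7.67)| = 1310 / 1274 = 1.0285
20 log₁₀(1.0285) = 0.24 dB

0.2 dB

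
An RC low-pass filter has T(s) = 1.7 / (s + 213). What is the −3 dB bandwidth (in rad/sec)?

213 rad/sec

For a single-pole low-pass, the −3 dB point is at the pole: ω = 213 rad/sec.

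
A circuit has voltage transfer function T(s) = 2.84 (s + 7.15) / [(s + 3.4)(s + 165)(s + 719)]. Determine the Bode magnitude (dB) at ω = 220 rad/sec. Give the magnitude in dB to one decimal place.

-97.2 dB

|j220 + 7.15| = √(220² + 7.15²) = 220.1
|j220 + 3.4| = √(220² + 3.4²) = 220
|j220 + 165| = √(220² + 165²) = 275
|j220 + 719| = √(220² + 719²) = 751.9
|T(j220)| = 2.84 × 220.1 / (220 × 275 × 751.9) = 1.374e-05
20 log₁₀(1.374e-05) = -97.24 dB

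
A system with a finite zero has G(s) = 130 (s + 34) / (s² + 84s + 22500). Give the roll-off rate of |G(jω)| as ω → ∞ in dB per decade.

-20 dB/decade

With 1 zero and 2 poles, the high-frequency asymptotic slope is 20 × (1 − 2) = -20 dB/decade.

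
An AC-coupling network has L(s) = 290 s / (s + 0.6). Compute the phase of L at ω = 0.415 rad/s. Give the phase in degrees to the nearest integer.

55°

∠(j0.415) = 90.00°
∠(j0.415 + 0.6) = arctan(0.415/0.6) = 34.67°
∠L(j0.415) = 90.00° − 34.67° = 55.33°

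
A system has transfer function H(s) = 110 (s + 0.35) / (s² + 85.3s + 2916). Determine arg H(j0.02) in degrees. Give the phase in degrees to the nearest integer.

∠(j0.02 + 0.35) = arctan(0.02/0.35) = 3.27°
∠[(j0.02)² + 85.3(j0.02) + 2916] = ∠[2916 + j1.706] = 0.03°
∠H(j0.02) = 3.27° − 0.03° = 3.24°

3 deg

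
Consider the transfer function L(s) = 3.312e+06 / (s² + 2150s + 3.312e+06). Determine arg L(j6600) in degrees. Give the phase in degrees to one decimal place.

-160.6 deg

∠[(j6600)² + 2150(j6600) + 3.312e+06] = ∠[-4.0248e+07 + j1.419e+07] = 160.58°
∠L(j6600) = −160.58° = -160.58°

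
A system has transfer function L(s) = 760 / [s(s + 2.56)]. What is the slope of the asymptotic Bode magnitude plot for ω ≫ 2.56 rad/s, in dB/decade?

With 0 zeros and 2 poles, the high-frequency asymptotic slope is 20 × (0 − 2) = -40 dB/decade.

-40 dB/decade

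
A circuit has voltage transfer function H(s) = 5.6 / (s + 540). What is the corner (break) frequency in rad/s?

540 rad/s

The single real pole at s = −540 gives a corner at ω = 540 rad/s.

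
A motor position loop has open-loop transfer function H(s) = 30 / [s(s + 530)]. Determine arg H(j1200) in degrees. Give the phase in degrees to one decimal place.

-156.2°

∠(j1200 + 530) = arctan(1200/530) = 66.17°
∠(j1200) = 90.00°
∠H(j1200) = − (66.17° + 90.00°) = -156.17°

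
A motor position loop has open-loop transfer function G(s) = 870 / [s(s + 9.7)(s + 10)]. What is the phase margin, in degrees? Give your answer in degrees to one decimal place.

Gain crossover: |G(jω)| = 1 at ω ≈ 6.34 rad/sec.
∠G(j6.34) = −90° − arctan(6.34/9.7) − arctan(6.34/10) ≈ -155.55°
PM = 180° + (-155.55°) = 24.45°

24.5°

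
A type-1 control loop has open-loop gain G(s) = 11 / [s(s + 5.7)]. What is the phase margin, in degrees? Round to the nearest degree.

72°

Gain crossover: |G(jω)| = 1 at ω ≈ 1.84 rad s⁻¹.
∠G(j1.84) = −90° − arctan(1.84/5.7) ≈ -107.86°
PM = 180° + (-107.86°) = 72.14°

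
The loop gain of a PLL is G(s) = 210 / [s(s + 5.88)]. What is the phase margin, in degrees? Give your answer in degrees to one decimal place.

22.9°

Gain crossover: |G(jω)| = 1 at ω ≈ 13.9 rad/sec.
∠G(j13.9) = −90° − arctan(13.9/5.88) ≈ -157.08°
PM = 180° + (-157.08°) = 22.92°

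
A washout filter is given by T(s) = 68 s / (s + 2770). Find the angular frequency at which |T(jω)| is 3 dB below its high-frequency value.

For a single-pole high-pass, the −3 dB point is at the pole: ω = 2770 rad/sec.

2770 rad/sec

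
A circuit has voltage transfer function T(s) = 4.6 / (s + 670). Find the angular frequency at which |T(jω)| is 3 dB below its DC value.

670 rad/sec

For a single-pole low-pass, the −3 dB point is at the pole: ω = 670 rad/sec.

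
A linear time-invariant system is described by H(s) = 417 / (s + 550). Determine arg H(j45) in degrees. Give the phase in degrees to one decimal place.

-4.7°

∠(j45 + 550) = arctan(45/550) = 4.68°
∠H(j45) = −4.68° = -4.68°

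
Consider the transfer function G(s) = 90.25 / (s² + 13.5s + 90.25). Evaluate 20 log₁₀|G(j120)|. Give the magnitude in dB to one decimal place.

-44.1 dB

|(j120)² + 13.5(j120) + 90.25| = |-14310 + j1620| = 1.44e+04
|G(j120)| = 90.25 / 1.44e+04 = 0.0062669
20 log₁₀(0.0062669) = -44.06 dB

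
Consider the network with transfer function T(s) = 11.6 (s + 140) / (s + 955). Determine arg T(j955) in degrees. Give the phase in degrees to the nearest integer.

∠(j955 + 140) = arctan(955/140) = 81.66°
∠(j955 + 955) = arctan(955/955) = 45.00°
∠T(j955) = 81.66° − 45.00° = 36.66°

37°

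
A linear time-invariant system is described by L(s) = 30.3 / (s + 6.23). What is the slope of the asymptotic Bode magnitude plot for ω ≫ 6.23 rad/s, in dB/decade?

-20 dB/decade

With 0 zeros and 1 pole, the high-frequency asymptotic slope is 20 × (0 − 1) = -20 dB/decade.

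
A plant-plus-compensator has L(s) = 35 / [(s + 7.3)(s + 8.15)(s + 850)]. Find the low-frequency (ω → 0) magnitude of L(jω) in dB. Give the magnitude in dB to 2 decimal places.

-63.20 dB

L(0) = 35 / (7.3 × 8.15 × 850) = 0.0006921
20 log₁₀(0.0006921) = -63.197 dB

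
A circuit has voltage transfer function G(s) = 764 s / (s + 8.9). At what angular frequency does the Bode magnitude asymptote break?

The single real pole at s = −8.9 gives a corner at ω = 8.9 rad/s.

8.9 rad/s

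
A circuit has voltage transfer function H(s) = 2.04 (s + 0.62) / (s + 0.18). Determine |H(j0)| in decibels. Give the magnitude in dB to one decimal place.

16.9 dB

H(0) = 2.04 × 0.62 / 0.18 = 7.0267
20 log₁₀(7.0267) = 16.93 dB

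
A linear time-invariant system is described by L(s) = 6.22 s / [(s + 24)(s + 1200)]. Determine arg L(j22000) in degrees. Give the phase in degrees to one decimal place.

-86.8°

∠(j22000) = 90.00°
∠(j22000 + 24) = arctan(22000/24) = 89.94°
∠(j22000 + 1200) = arctan(22000/1200) = 86.88°
∠L(j22000) = 90.00° − (89.94° + 86.88°) = -86.82°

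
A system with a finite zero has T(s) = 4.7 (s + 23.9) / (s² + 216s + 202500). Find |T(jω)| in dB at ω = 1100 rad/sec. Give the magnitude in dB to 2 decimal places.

|j1100 + 23.9| = √(1100² + 23.9²) = 1100
|(j1100)² + 216(j1100) + 202500| = |-1.0075e+06 + j2.376e+05| = 1.035e+06
|T(j1100)| = 4.7 × 1100 / 1.035e+06 = 0.0049957
20 log₁₀(0.0049957) = -46.028 dB

-46.03 dB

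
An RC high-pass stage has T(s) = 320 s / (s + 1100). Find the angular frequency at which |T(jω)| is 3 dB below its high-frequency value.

For a single-pole high-pass, the −3 dB point is at the pole: ω = 1100 rad s⁻¹.

1100 rad s⁻¹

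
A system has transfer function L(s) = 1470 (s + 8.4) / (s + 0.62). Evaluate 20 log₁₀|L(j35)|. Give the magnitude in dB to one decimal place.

|j35 + 8.4| = √(35² + 8.4²) = 35.99
|j35 + 0.62| = √(35² + 0.62²) = 35.01
|L(j35)| = 1470 × 35.99 / 35.01 = 1511.5
20 log₁₀(1511.5) = 63.59 dB

63.6 dB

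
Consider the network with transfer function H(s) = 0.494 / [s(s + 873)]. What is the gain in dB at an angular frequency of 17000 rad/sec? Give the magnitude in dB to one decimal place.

-175.4 dB

|j17000 + 873| = √(17000² + 873²) = 1.702e+04
|j17000| = 1.7e+04
|H(j17000)| = 0.494 / (1.702e+04 × 1.7e+04) = 1.7071e-09
20 log₁₀(1.7071e-09) = -175.35 dB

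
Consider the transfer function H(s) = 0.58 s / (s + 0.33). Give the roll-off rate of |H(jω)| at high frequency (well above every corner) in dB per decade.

0 dB/decade

With 1 zero and 1 pole, the high-frequency asymptotic slope is 20 × (1 − 1) = 0 dB/decade.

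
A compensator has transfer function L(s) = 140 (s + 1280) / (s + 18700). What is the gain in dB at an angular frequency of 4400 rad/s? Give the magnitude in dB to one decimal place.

|j4400 + 1280| = √(4400² + 1280²) = 4582
|j4400 + 18700| = √(4400² + 18700²) = 1.921e+04
|L(j4400)| = 140 × 4582 / 1.921e+04 = 33.395
20 log₁₀(33.395) = 30.47 dB

30.5 dB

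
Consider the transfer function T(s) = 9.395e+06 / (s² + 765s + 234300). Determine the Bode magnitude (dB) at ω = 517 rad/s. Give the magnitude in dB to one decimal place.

|(j517)² + 765(j517) + 234300| = |-32989 + j3.955e+05| = 3.969e+05
|T(j517)| = 9.395e+06 / 3.969e+05 = 23.672
20 log₁₀(23.672) = 27.48 dB

27.5 dB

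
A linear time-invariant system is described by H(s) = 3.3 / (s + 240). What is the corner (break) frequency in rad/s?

240 rad/s

The single real pole at s = −240 gives a corner at ω = 240 rad/s.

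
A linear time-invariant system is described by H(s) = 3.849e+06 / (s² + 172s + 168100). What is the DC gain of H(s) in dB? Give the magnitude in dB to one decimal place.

H(0) = 3.849e+06 / 168100 = 22.897
20 log₁₀(22.897) = 27.20 dB

27.2 dB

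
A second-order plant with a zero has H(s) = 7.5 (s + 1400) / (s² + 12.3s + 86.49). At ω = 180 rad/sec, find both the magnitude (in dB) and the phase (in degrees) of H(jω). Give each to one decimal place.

|H| = -9.7 dB, ∠H = -168.8 deg

|j180 + 1400| = √(180² + 1400²) = 1412
|(j180)² + 12.3(j180) + 86.49| = |-32314 + j2214| = 3.239e+04
|H(j180)| = 7.5 × 1412 / 3.239e+04 = 0.32685
20 log₁₀(0.32685) = -9.71 dB
∠(j180 + 1400) = arctan(180/1400) = 7.33°
∠[(j180)² + 12.3(j180) + 86.49] = ∠[-32314 + j2214] = 176.08°
∠H(j180) = 7.33° − 176.08° = -168.75°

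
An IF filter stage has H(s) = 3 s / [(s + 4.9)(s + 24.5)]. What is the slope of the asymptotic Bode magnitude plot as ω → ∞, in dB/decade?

With 1 zero and 2 poles, the high-frequency asymptotic slope is 20 × (1 − 2) = -20 dB/decade.

-20 dB/decade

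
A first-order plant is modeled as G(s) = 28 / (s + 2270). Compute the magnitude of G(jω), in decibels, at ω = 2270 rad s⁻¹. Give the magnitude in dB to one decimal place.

|j2270 + 2270| = √(2270² + 2270²) = 3210
|G(j2270)| = 28 / 3210 = 0.008722
20 log₁₀(0.008722) = -41.19 dB

-41.2 dB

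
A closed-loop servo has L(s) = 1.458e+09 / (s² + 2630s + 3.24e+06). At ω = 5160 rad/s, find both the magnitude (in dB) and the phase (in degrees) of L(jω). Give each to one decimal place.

|(j5160)² + 2630(j5160) + 3.24e+06| = |-2.3386e+07 + j1.3571e+07| = 2.704e+07
|L(j5160)| = 1.458e+09 / 2.704e+07 = 53.924
20 log₁₀(53.924) = 34.64 dB
∠[(j5160)² + 2630(j5160) + 3.24e+06] = ∠[-2.3386e+07 + j1.3571e+07] = 149.87°
∠L(j5160) = −149.87° = -149.87°

|L| = 34.6 dB, ∠L = -149.9°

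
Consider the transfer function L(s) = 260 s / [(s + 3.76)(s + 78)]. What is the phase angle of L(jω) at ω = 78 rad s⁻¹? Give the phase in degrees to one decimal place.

∠(j78) = 90.00°
∠(j78 + 3.76) = arctan(78/3.76) = 87.24°
∠(j78 + 78) = arctan(78/78) = 45.00°
∠L(j78) = 90.00° − (87.24° + 45.00°) = -42.24°

-42.2°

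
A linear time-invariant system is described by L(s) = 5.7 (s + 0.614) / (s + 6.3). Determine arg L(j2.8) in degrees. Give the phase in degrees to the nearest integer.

54 deg

∠(j2.8 + 0.614) = arctan(2.8/0.614) = 77.63°
∠(j2.8 + 6.3) = arctan(2.8/6.3) = 23.96°
∠L(j2.8) = 77.63° − 23.96° = 53.67°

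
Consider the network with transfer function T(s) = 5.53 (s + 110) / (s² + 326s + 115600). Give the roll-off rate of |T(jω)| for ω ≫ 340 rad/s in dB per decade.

-20 dB/decade

With 1 zero and 2 poles, the high-frequency asymptotic slope is 20 × (1 − 2) = -20 dB/decade.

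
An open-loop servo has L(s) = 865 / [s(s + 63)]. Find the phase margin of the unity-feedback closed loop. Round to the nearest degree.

78°

Gain crossover: |L(jω)| = 1 at ω ≈ 13.4 rad/s.
∠L(j13.4) = −90° − arctan(13.4/63) ≈ -102.03°
PM = 180° + (-102.03°) = 77.97°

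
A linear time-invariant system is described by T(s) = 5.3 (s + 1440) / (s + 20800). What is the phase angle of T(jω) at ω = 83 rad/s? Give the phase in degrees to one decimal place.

3.1°

∠(j83 + 1440) = arctan(83/1440) = 3.30°
∠(j83 + 20800) = arctan(83/20800) = 0.23°
∠T(j83) = 3.30° − 0.23° = 3.07°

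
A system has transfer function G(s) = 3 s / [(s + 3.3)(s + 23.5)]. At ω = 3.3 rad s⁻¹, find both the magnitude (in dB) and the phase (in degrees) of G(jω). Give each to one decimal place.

|G| = -21.0 dB, ∠G = 37.0°

|j3.3| = 3.3
|j3.3 + 3.3| = √(3.3² + 3.3²) = 4.667
|j3.3 + 23.5| = √(3.3² + 23.5²) = 23.73
|G(j3.3)| = 3 × 3.3 / (4.667 × 23.73) = 0.089392
20 log₁₀(0.089392) = -20.97 dB
∠(j3.3) = 90.00°
∠(j3.3 + 3.3) = arctan(3.3/3.3) = 45.00°
∠(j3.3 + 23.5) = arctan(3.3/23.5) = 7.99°
∠G(j3.3) = 90.00° − (45.00° + 7.99°) = 37.01°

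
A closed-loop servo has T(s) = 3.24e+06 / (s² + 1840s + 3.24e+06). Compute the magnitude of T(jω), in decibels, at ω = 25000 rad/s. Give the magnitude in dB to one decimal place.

|(j25000)² + 1840(j25000) + 3.24e+06| = |-6.2176e+08 + j4.6e+07| = 6.235e+08
|T(j25000)| = 3.24e+06 / 6.235e+08 = 0.0051968
20 log₁₀(0.0051968) = -45.69 dB

-45.7 dB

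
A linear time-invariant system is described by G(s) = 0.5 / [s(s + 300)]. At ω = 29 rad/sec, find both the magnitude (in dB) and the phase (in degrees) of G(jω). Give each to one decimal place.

|G| = -84.9 dB, ∠G = -95.5°

|j29 + 300| = √(29² + 300²) = 301.4
|j29| = 29
|G(j29)| = 0.5 / (301.4 × 29) = 5.7205e-05
20 log₁₀(5.7205e-05) = -84.85 dB
∠(j29 + 300) = arctan(29/300) = 5.52°
∠(j29) = 90.00°
∠G(j29) = − (5.52° + 90.00°) = -95.52°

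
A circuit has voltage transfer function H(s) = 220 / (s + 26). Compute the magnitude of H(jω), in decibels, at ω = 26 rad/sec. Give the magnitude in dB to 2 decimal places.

15.54 dB

|j26 + 26| = √(26² + 26²) = 36.77
|H(j26)| = 220 / 36.77 = 5.9832
20 log₁₀(5.9832) = 15.539 dB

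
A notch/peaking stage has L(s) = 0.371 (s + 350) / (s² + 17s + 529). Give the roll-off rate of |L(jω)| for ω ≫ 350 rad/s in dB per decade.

With 1 zero and 2 poles, the high-frequency asymptotic slope is 20 × (1 − 2) = -20 dB/decade.

-20 dB/decade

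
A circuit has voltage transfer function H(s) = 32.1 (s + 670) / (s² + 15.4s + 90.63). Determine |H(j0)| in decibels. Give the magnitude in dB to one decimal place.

47.5 dB

H(0) = 32.1 × 670 / 90.63 = 237.31
20 log₁₀(237.31) = 47.51 dB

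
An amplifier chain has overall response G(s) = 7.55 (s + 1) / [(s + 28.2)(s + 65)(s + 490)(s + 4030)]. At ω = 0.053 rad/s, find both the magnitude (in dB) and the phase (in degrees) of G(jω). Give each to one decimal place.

|G| = -173.6 dB, ∠G = 2.9 deg

|j0.053 + 1| = √(0.053² + 1²) = 1.001
|j0.053 + 28.2| = √(0.053² + 28.2²) = 28.2
|j0.053 + 65| = √(0.053² + 65²) = 65
|j0.053 + 490| = √(0.053² + 490²) = 490
|j0.053 + 4030| = √(0.053² + 4030²) = 4030
|G(j0.053)| = 7.55 × 1.001 / (28.2 × 65 × 490 × 4030) = 2.0888e-09
20 log₁₀(2.0888e-09) = -173.60 dB
∠(j0.053 + 1) = arctan(0.053/1) = 3.03°
∠(j0.053 + 28.2) = arctan(0.053/28.2) = 0.11°
∠(j0.053 + 65) = arctan(0.053/65) = 0.05°
∠(j0.053 + 490) = arctan(0.053/490) = 0.01°
∠(j0.053 + 4030) = arctan(0.053/4030) = 0.00°
∠G(j0.053) = 3.03° − (0.11° + 0.05° + 0.01° + 0.00°) = 2.87°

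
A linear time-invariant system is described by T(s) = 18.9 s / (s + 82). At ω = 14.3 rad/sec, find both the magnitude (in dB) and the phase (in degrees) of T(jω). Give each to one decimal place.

|T| = 10.2 dB, ∠T = 80.1 deg

|j14.3| = 14.3
|j14.3 + 82| = √(14.3² + 82²) = 83.24
|T(j14.3)| = 18.9 × 14.3 / 83.24 = 3.247
20 log₁₀(3.247) = 10.23 dB
∠(j14.3) = 90.00°
∠(j14.3 + 82) = arctan(14.3/82) = 9.89°
∠T(j14.3) = 90.00° − 9.89° = 80.11°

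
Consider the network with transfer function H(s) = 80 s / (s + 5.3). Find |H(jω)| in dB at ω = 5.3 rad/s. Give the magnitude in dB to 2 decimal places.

35.05 dB

|j5.3| = 5.3
|j5.3 + 5.3| = √(5.3² + 5.3²) = 7.495
|H(j5.3)| = 80 × 5.3 / 7.495 = 56.569
20 log₁₀(56.569) = 35.051 dB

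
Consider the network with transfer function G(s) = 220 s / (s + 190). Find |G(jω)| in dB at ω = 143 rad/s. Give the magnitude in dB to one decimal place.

42.4 dB

|j143| = 143
|j143 + 190| = √(143² + 190²) = 237.8
|G(j143)| = 220 × 143 / 237.8 = 132.3
20 log₁₀(132.3) = 42.43 dB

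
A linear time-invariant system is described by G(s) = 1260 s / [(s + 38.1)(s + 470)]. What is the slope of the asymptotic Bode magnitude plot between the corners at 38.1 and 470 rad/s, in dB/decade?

In this band the factors already past their corner are: 1 differentiator zero, pole at 38.1; net slope = 0 dB/decade.

0 dB/decade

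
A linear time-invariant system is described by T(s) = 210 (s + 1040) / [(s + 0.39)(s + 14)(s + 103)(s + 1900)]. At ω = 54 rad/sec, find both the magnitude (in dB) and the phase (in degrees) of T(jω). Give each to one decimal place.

|j54 + 1040| = √(54² + 1040²) = 1041
|j54 + 0.39| = √(54² + 0.39²) = 54
|j54 + 14| = √(54² + 14²) = 55.79
|j54 + 103| = √(54² + 103²) = 116.3
|j54 + 1900| = √(54² + 1900²) = 1901
|T(j54)| = 210 × 1041 / (54 × 55.79 × 116.3 × 1901) = 0.00032841
20 log₁₀(0.00032841) = -69.67 dB
∠(j54 + 1040) = arctan(54/1040) = 2.97°
∠(j54 + 0.39) = arctan(54/0.39) = 89.59°
∠(j54 + 14) = arctan(54/14) = 75.47°
∠(j54 + 103) = arctan(54/103) = 27.67°
∠(j54 + 1900) = arctan(54/1900) = 1.63°
∠T(j54) = 2.97° − (89.59° + 75.47° + 27.67° + 1.63°) = -191.37°

|T| = -69.7 dB, ∠T = -191.4°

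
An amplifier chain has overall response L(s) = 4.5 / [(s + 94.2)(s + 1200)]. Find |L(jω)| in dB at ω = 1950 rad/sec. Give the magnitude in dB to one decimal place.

-119.9 dB

|j1950 + 94.2| = √(1950² + 94.2²) = 1952
|j1950 + 1200| = √(1950² + 1200²) = 2290
|L(j1950)| = 4.5 / (1952 × 2290) = 1.0067e-06
20 log₁₀(1.0067e-06) = -119.94 dB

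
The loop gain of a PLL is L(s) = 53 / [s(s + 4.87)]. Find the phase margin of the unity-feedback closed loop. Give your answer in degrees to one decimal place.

Gain crossover: |L(jω)| = 1 at ω ≈ 6.52 rad/s.
∠L(j6.52) = −90° − arctan(6.52/4.87) ≈ -143.22°
PM = 180° + (-143.22°) = 36.78°

36.8°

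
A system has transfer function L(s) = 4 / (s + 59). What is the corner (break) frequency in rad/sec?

The single real pole at s = −59 gives a corner at ω = 59 rad/sec.

59 rad/sec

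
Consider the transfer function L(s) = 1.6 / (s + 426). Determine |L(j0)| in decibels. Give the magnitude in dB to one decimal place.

-48.5 dB

L(0) = 1.6 / 426 = 0.0037559
20 log₁₀(0.0037559) = -48.51 dB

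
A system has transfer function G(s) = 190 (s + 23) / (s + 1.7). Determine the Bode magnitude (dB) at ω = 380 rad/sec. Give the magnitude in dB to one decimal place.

45.6 dB

|j380 + 23| = √(380² + 23²) = 380.7
|j380 + 1.7| = √(380² + 1.7²) = 380
|G(j380)| = 190 × 380.7 / 380 = 190.35
20 log₁₀(190.35) = 45.59 dB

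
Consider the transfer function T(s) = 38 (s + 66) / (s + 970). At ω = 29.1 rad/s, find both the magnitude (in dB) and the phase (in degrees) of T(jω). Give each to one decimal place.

|j29.1 + 66| = √(29.1² + 66²) = 72.13
|j29.1 + 970| = √(29.1² + 970²) = 970.4
|T(j29.1)| = 38 × 72.13 / 970.4 = 2.8245
20 log₁₀(2.8245) = 9.02 dB
∠(j29.1 + 66) = arctan(29.1/66) = 23.79°
∠(j29.1 + 970) = arctan(29.1/970) = 1.72°
∠T(j29.1) = 23.79° − 1.72° = 22.07°

|T| = 9.0 dB, ∠T = 22.1°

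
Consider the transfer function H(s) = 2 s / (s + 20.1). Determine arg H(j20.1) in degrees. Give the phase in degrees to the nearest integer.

∠(j20.1) = 90.00°
∠(j20.1 + 20.1) = arctan(20.1/20.1) = 45.00°
∠H(j20.1) = 90.00° − 45.00° = 45.00°

45 deg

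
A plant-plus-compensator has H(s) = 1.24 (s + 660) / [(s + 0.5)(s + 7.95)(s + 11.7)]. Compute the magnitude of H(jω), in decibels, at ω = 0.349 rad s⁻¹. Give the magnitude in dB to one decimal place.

|j0.349 + 660| = √(0.349² + 660²) = 660
|j0.349 + 0.5| = √(0.349² + 0.5²) = 0.6098
|j0.349 + 7.95| = √(0.349² + 7.95²) = 7.958
|j0.349 + 11.7| = √(0.349² + 11.7²) = 11.71
|H(j0.349)| = 1.24 × 660 / (0.6098 × 7.958 × 11.71) = 14.409
20 log₁₀(14.409) = 23.17 dB

23.2 dB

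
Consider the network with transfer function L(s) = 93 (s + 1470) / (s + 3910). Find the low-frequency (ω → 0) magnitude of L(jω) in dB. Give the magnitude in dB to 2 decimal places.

L(0) = 93 × 1470 / 3910 = 34.964
20 log₁₀(34.964) = 30.872 dB

30.87 dB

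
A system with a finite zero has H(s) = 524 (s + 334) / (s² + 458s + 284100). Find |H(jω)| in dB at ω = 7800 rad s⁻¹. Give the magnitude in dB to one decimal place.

|j7800 + 334| = √(7800² + 334²) = 7807
|(j7800)² + 458(j7800) + 284100| = |-6.0556e+07 + j3.5724e+06| = 6.066e+07
|H(j7800)| = 524 × 7807 / 6.066e+07 = 0.067439
20 log₁₀(0.067439) = -23.42 dB

-23.4 dB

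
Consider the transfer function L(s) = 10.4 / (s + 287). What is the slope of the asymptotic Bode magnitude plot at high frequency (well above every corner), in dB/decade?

-20 dB/decade

With 0 zeros and 1 pole, the high-frequency asymptotic slope is 20 × (0 − 1) = -20 dB/decade.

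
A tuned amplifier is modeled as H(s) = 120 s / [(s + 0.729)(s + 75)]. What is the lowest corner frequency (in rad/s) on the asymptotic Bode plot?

0.729 rad/s

Break frequencies occur at each pole and zero magnitude: 0.729 rad/s, 75 rad/s.
The lowest is 0.729 rad/s.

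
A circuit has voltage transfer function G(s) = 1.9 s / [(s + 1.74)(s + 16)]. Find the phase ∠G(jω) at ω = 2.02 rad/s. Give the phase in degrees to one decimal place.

33.5°

∠(j2.02) = 90.00°
∠(j2.02 + 1.74) = arctan(2.02/1.74) = 49.26°
∠(j2.02 + 16) = arctan(2.02/16) = 7.20°
∠G(j2.02) = 90.00° − (49.26° + 7.20°) = 33.55°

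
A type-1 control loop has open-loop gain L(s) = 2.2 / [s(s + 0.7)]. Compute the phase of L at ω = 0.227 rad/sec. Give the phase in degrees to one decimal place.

-108.0°

∠(j0.227 + 0.7) = arctan(0.227/0.7) = 17.97°
∠(j0.227) = 90.00°
∠L(j0.227) = − (17.97° + 90.00°) = -107.97°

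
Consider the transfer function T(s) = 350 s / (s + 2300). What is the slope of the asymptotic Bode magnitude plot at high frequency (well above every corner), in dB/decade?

0 dB/decade

With 1 zero and 1 pole, the high-frequency asymptotic slope is 20 × (1 − 1) = 0 dB/decade.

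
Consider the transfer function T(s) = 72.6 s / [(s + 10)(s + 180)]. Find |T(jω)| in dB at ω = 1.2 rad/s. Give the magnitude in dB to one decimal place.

|j1.2| = 1.2
|j1.2 + 10| = √(1.2² + 10²) = 10.07
|j1.2 + 180| = √(1.2² + 180²) = 180
|T(j1.2)| = 72.6 × 1.2 / (10.07 × 180) = 0.048054
20 log₁₀(0.048054) = -26.37 dB

-26.4 dB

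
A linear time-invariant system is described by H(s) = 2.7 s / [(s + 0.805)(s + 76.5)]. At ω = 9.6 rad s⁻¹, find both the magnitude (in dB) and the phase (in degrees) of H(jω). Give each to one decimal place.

|j9.6| = 9.6
|j9.6 + 0.805| = √(9.6² + 0.805²) = 9.634
|j9.6 + 76.5| = √(9.6² + 76.5²) = 77.1
|H(j9.6)| = 2.7 × 9.6 / (9.634 × 77.1) = 0.034897
20 log₁₀(0.034897) = -29.14 dB
∠(j9.6) = 90.00°
∠(j9.6 + 0.805) = arctan(9.6/0.805) = 85.21°
∠(j9.6 + 76.5) = arctan(9.6/76.5) = 7.15°
∠H(j9.6) = 90.00° − (85.21° + 7.15°) = -2.36°

|H| = -29.1 dB, ∠H = -2.4 deg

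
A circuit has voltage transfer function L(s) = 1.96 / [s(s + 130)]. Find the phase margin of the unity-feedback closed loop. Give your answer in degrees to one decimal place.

Gain crossover: |L(jω)| = 1 at ω ≈ 0.0151 rad/s.
∠L(j0.0151) = −90° − arctan(0.0151/130) ≈ -90.01°
PM = 180° + (-90.01°) = 89.99°

90.0 deg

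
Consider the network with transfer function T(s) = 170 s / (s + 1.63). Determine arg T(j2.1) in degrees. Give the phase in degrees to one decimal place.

37.8°

∠(j2.1) = 90.00°
∠(j2.1 + 1.63) = arctan(2.1/1.63) = 52.18°
∠T(j2.1) = 90.00° − 52.18° = 37.82°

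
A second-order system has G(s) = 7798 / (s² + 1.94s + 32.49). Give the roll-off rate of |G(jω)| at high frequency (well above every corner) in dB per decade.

With 0 zeros and 2 poles, the high-frequency asymptotic slope is 20 × (0 − 2) = -40 dB/decade.

-40 dB/decade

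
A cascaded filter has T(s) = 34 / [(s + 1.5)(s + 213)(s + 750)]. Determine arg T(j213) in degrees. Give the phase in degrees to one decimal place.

-150.5°

∠(j213 + 1.5) = arctan(213/1.5) = 89.60°
∠(j213 + 213) = arctan(213/213) = 45.00°
∠(j213 + 750) = arctan(213/750) = 15.85°
∠T(j213) = − (89.60° + 45.00° + 15.85°) = -150.45°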